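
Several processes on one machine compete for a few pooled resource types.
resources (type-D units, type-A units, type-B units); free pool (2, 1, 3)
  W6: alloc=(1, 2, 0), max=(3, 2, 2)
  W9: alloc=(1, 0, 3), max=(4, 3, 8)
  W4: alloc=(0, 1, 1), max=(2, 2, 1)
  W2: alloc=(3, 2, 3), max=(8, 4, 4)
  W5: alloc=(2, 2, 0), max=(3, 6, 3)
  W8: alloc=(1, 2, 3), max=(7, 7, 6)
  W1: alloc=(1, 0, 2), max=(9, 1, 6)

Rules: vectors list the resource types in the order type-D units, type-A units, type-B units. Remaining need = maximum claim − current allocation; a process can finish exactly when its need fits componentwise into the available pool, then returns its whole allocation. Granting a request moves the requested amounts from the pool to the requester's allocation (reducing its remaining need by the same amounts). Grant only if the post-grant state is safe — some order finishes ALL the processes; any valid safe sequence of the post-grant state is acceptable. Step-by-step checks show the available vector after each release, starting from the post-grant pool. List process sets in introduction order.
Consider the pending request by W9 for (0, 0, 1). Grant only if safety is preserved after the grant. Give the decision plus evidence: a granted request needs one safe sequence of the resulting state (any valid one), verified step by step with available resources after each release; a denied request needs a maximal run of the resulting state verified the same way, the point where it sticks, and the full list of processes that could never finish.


GRANT — the state after the grant stays safe, e.g. via W4, W6, W5, W2, W9, W8, W1.
Key observation: the grant leaves (2, 1, 2) free — enough for W4, whose release restarts the cascade.
Step-by-step check of the post-grant state:
  pool = (2, 1, 2)
  run W4 (needs (2, 1, 0), free (2, 1, 2)); after release of (0, 1, 1) the pool is (2, 2, 3)
  run W6 (needs (2, 0, 2), free (2, 2, 3)); after release of (1, 2, 0) the pool is (3, 4, 3)
  run W5 (needs (1, 4, 3), free (3, 4, 3)); after release of (2, 2, 0) the pool is (5, 6, 3)
  run W2 (needs (5, 2, 1), free (5, 6, 3)); after release of (3, 2, 3) the pool is (8, 8, 6)
  run W9 (needs (3, 3, 4), free (8, 8, 6)); after release of (1, 0, 4) the pool is (9, 8, 10)
  run W8 (needs (6, 5, 3), free (9, 8, 10)); after release of (1, 2, 3) the pool is (10, 10, 13)
  run W1 (needs (8, 1, 4), free (10, 10, 13)); after release of (1, 0, 2) the pool is (11, 10, 15)


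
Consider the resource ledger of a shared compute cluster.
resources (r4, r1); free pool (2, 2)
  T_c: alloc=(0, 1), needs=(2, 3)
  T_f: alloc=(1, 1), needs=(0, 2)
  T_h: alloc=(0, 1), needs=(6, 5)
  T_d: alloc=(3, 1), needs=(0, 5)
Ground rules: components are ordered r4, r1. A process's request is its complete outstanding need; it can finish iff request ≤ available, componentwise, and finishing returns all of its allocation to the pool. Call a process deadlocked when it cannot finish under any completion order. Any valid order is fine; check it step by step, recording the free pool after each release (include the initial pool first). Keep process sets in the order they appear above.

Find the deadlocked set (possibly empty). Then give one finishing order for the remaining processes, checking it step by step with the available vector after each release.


Deadlocked set: T_h and T_d.
Key observation: no order helps: past T_f, T_c, the free pool tops out at (3, 4), below what each blocked process needs in r1.
A valid finishing order for the others: T_f, T_c. Check, step by step:
  pool = (2, 2)
  run T_f (needs (0, 2), free (2, 2)); after release of (1, 1) the pool is (3, 3)
  run T_c (needs (2, 3), free (3, 3)); after release of (0, 1) the pool is (3, 4)
The stuck group stays short no matter what:
  blocked: T_h wants (6, 5), pool (3, 4) — not enough r4 and r1
  blocked: T_d wants (0, 5), pool (3, 4) — not enough r1


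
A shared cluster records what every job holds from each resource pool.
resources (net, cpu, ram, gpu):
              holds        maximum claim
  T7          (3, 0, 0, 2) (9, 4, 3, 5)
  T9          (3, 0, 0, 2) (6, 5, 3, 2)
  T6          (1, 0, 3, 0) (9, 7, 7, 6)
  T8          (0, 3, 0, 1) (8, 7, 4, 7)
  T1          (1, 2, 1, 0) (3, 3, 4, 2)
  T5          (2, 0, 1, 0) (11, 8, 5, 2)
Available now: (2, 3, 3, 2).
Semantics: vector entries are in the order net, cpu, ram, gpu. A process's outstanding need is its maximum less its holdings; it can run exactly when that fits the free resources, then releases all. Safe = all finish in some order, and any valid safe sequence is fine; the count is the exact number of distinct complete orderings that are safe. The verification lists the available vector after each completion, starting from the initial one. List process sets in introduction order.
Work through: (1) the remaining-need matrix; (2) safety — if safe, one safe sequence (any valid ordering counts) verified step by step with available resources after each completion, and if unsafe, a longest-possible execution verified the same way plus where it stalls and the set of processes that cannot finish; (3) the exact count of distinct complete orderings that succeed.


(1) Remaining need (order net, cpu, ram, gpu):
  T7: (6, 4, 3, 3)
  T9: (3, 5, 3, 0)
  T6: (8, 7, 4, 6)
  T8: (8, 4, 4, 6)
  T1: (2, 1, 3, 2)
  T5: (9, 8, 4, 2)
(2) SAFE. One safe sequence: T1, T9, T7, T8, T6, T5.
Key observation: at T1 the run first touches a limit — (2, 1, 3, 2) against (2, 3, 3, 2), exact on a resource it actually requests.
Walking it through:
  pool = (2, 3, 3, 2)
  run T1 (needs (2, 1, 3, 2), free (2, 3, 3, 2)); after release of (1, 2, 1, 0) the pool is (3, 5, 4, 2)
  run T9 (needs (3, 5, 3, 0), free (3, 5, 4, 2)); after release of (3, 0, 0, 2) the pool is (6, 5, 4, 4)
  run T7 (needs (6, 4, 3, 3), free (6, 5, 4, 4)); after release of (3, 0, 0, 2) the pool is (9, 5, 4, 6)
  run T8 (needs (8, 4, 4, 6), free (9, 5, 4, 6)); after release of (0, 3, 0, 1) the pool is (9, 8, 4, 7)
  run T6 (needs (8, 7, 4, 6), free (9, 8, 4, 7)); after release of (1, 0, 3, 0) the pool is (10, 8, 7, 7)
  run T5 (needs (9, 8, 4, 2), free (10, 8, 7, 7)); after release of (2, 0, 1, 0) the pool is (12, 8, 8, 7)
(3) The exact count: 2 of the possible complete orderings are safe sequences.


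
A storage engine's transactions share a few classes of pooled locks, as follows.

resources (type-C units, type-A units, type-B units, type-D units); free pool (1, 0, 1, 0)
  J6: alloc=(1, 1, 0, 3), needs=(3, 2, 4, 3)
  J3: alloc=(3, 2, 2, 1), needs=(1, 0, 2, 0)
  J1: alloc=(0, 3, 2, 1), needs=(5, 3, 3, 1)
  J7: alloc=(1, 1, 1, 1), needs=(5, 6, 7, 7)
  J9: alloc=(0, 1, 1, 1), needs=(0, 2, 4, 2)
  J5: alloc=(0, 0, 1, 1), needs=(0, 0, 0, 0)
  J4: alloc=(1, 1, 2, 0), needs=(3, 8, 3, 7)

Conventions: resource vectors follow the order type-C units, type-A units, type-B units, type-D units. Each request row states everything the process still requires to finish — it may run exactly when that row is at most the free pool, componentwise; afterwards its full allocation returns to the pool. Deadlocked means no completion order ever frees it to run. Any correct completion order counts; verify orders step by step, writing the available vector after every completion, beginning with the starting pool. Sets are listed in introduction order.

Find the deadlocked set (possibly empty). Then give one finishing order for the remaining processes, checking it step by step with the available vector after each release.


Nothing here is deadlocked.
Key observation: starting with J5, each completion frees enough for the next — no one is permanently blocked.
The rest can finish in the order J5, J3, J9, J6, J1, J7, J4. Verifying each step:
  pool = (1, 0, 1, 0)
  run J5 (needs (0, 0, 0, 0), free (1, 0, 1, 0)); after release of (0, 0, 1, 1) the pool is (1, 0, 2, 1)
  run J3 (needs (1, 0, 2, 0), free (1, 0, 2, 1)); after release of (3, 2, 2, 1) the pool is (4, 2, 4, 2)
  run J9 (needs (0, 2, 4, 2), free (4, 2, 4, 2)); after release of (0, 1, 1, 1) the pool is (4, 3, 5, 3)
  run J6 (needs (3, 2, 4, 3), free (4, 3, 5, 3)); after release of (1, 1, 0, 3) the pool is (5, 4, 5, 6)
  run J1 (needs (5, 3, 3, 1), free (5, 4, 5, 6)); after release of (0, 3, 2, 1) the pool is (5, 7, 7, 7)
  run J7 (needs (5, 6, 7, 7), free (5, 7, 7, 7)); after release of (1, 1, 1, 1) the pool is (6, 8, 8, 8)
  run J4 (needs (3, 8, 3, 7), free (6, 8, 8, 8)); after release of (1, 1, 2, 0) the pool is (7, 9, 10, 8)


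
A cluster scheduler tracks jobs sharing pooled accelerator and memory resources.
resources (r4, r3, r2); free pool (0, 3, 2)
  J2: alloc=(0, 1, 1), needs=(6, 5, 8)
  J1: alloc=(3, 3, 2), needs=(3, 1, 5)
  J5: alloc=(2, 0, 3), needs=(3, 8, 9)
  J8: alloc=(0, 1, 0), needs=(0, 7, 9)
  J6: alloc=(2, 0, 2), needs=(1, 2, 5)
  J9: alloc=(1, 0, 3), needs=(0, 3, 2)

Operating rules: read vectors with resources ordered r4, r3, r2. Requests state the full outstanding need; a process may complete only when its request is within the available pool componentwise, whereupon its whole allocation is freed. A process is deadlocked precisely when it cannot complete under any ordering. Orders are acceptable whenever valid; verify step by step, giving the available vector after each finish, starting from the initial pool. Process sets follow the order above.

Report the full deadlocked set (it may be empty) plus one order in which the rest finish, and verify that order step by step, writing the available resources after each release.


No process is deadlocked.
Key observation: no deadlock: J9 fits now, and the freed resources carry the rest through.
The rest can finish in the order J9, J6, J1, J2, J8, J5. Walking it through:
  pool = (0, 3, 2)
  run J9 (needs (0, 3, 2), free (0, 3, 2)); after release of (1, 0, 3) the pool is (1, 3, 5)
  run J6 (needs (1, 2, 5), free (1, 3, 5)); after release of (2, 0, 2) the pool is (3, 3, 7)
  run J1 (needs (3, 1, 5), free (3, 3, 7)); after release of (3, 3, 2) the pool is (6, 6, 9)
  run J2 (needs (6, 5, 8), free (6, 6, 9)); after release of (0, 1, 1) the pool is (6, 7, 10)
  run J8 (needs (0, 7, 9), free (6, 7, 10)); after release of (0, 1, 0) the pool is (6, 8, 10)
  run J5 (needs (3, 8, 9), free (6, 8, 10)); after release of (2, 0, 3) the pool is (8, 8, 13)


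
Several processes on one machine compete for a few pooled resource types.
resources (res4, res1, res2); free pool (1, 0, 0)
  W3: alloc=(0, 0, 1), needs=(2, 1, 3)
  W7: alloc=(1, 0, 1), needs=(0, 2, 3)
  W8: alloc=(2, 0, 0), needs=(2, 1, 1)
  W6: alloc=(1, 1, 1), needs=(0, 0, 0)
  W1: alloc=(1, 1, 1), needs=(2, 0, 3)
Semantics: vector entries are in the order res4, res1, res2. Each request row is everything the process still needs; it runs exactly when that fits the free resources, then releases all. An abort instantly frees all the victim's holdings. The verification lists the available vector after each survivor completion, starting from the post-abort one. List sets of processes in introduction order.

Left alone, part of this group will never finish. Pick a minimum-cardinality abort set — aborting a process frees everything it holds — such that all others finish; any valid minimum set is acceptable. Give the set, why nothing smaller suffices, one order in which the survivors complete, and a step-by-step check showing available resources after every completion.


Abort W3 and W1.
Key observation: aborting W3 and W1 returns (1, 1, 2), and W7 — hopeless before — runs at step 3 with the returned capacity in the pool.
No one abort is enough; case by case: W3 alone leaves W7 blocked (short on res1 and res2); W7 alone leaves W3 blocked (short on res2); W8 alone leaves W3 blocked (short on res2); W6 alone leaves W3 blocked (short on res2); W1 alone leaves W3 blocked (short on res2).
The survivors complete as W8, W6, W7. Walking it through (starting from the post-abort pool):
  pool = (2, 1, 2)
  run W8 (needs (2, 1, 1), free (2, 1, 2)); after release of (2, 0, 0) the pool is (4, 1, 2)
  run W6 (needs (0, 0, 0), free (4, 1, 2)); after release of (1, 1, 1) the pool is (5, 2, 3)
  run W7 (needs (0, 2, 3), free (5, 2, 3)); after release of (1, 0, 1) the pool is (6, 2, 4)


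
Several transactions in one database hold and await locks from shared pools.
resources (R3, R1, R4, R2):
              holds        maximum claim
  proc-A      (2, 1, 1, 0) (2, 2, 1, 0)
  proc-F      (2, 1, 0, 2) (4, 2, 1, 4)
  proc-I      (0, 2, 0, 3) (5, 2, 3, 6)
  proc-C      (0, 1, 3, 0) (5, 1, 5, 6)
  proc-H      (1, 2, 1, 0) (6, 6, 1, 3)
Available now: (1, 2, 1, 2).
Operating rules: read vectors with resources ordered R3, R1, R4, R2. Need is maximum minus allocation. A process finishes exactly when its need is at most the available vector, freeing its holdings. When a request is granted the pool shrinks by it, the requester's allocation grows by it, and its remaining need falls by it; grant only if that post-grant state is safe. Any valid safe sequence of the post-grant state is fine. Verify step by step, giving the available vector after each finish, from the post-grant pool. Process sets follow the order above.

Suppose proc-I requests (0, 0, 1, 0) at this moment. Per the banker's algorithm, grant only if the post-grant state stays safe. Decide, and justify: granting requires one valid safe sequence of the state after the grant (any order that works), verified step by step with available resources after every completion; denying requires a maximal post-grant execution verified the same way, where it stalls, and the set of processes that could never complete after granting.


GRANT — the state after the grant stays safe, e.g. via proc-A, proc-F, proc-H, proc-I, proc-C.
Key observation: the transfer keeps a workable pool ((1, 2, 0, 2)); proc-A starts the safe sequence.
Step-by-step check of the post-grant state:
  pool = (1, 2, 0, 2)
  proc-A needs (0, 1, 0, 0) <= (1, 2, 0, 2) -> finishes; pool += (2, 1, 1, 0) = (3, 3, 1, 2)
  proc-F needs (2, 1, 1, 2) <= (3, 3, 1, 2) -> finishes; pool += (2, 1, 0, 2) = (5, 4, 1, 4)
  proc-H needs (5, 4, 0, 3) <= (5, 4, 1, 4) -> finishes; pool += (1, 2, 1, 0) = (6, 6, 2, 4)
  proc-I needs (5, 0, 2, 3) <= (6, 6, 2, 4) -> finishes; pool += (0, 2, 1, 3) = (6, 8, 3, 7)
  proc-C needs (5, 0, 2, 6) <= (6, 8, 3, 7) -> finishes; pool += (0, 1, 3, 0) = (6, 9, 6, 7)


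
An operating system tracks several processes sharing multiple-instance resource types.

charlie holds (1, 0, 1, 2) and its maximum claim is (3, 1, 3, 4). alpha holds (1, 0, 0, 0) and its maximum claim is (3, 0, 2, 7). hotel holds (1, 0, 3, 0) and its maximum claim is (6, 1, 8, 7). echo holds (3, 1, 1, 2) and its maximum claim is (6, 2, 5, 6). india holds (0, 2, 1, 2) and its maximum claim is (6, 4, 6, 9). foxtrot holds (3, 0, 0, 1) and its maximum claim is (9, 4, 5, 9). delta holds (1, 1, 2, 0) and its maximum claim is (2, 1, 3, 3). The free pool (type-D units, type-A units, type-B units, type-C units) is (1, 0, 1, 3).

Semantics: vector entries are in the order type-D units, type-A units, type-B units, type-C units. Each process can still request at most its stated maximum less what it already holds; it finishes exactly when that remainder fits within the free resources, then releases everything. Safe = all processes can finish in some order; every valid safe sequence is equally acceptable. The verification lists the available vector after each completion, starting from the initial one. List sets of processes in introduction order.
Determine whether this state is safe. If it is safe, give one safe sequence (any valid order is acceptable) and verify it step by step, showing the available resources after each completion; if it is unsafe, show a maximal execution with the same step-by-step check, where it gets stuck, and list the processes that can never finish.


SAFE. One safe sequence: delta, charlie, echo, alpha, india, foxtrot, hotel.
Key observation: at delta the run first touches a limit — (1, 0, 1, 3) against (1, 0, 1, 3), exact on a resource it actually requests.
Step-by-step check:
  pool = (1, 0, 1, 3)
  delta: need (1, 0, 1, 3) fits (1, 0, 1, 3); releases (1, 1, 2, 0), pool now (2, 1, 3, 3)
  charlie: need (2, 1, 2, 2) fits (2, 1, 3, 3); releases (1, 0, 1, 2), pool now (3, 1, 4, 5)
  echo: need (3, 1, 4, 4) fits (3, 1, 4, 5); releases (3, 1, 1, 2), pool now (6, 2, 5, 7)
  alpha: need (2, 0, 2, 7) fits (6, 2, 5, 7); releases (1, 0, 0, 0), pool now (7, 2, 5, 7)
  india: need (6, 2, 5, 7) fits (7, 2, 5, 7); releases (0, 2, 1, 2), pool now (7, 4, 6, 9)
  foxtrot: need (6, 4, 5, 8) fits (7, 4, 6, 9); releases (3, 0, 0, 1), pool now (10, 4, 6, 10)
  hotel: need (5, 1, 5, 7) fits (10, 4, 6, 10); releases (1, 0, 3, 0), pool now (11, 4, 9, 10)


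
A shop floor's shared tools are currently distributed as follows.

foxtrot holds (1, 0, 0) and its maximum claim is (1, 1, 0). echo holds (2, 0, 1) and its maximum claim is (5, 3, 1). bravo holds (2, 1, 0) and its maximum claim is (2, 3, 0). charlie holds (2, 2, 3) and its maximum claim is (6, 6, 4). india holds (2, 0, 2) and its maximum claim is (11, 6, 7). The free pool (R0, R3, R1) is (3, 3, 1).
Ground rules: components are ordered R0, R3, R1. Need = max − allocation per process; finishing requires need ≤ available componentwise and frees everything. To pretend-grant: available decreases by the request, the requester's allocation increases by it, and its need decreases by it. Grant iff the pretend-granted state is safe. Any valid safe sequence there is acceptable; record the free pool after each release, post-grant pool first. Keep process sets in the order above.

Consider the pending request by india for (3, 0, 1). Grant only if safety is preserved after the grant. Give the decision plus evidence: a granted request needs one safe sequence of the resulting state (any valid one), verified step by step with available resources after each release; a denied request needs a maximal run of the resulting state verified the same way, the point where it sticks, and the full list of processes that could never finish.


GRANT. The post-grant state is safe; one safe sequence: foxtrot, bravo, echo, charlie, india.
Key observation: (0, 3, 0) free after granting still covers foxtrot first, and each release covers the next.
Check on the post-grant state, step by step:
  pool = (0, 3, 0)
  foxtrot: need (0, 1, 0) fits (0, 3, 0); releases (1, 0, 0), pool now (1, 3, 0)
  bravo: need (0, 2, 0) fits (1, 3, 0); releases (2, 1, 0), pool now (3, 4, 0)
  echo: need (3, 3, 0) fits (3, 4, 0); releases (2, 0, 1), pool now (5, 4, 1)
  charlie: need (4, 4, 1) fits (5, 4, 1); releases (2, 2, 3), pool now (7, 6, 4)
  india: need (6, 6, 4) fits (7, 6, 4); releases (5, 0, 3), pool now (12, 6, 7)


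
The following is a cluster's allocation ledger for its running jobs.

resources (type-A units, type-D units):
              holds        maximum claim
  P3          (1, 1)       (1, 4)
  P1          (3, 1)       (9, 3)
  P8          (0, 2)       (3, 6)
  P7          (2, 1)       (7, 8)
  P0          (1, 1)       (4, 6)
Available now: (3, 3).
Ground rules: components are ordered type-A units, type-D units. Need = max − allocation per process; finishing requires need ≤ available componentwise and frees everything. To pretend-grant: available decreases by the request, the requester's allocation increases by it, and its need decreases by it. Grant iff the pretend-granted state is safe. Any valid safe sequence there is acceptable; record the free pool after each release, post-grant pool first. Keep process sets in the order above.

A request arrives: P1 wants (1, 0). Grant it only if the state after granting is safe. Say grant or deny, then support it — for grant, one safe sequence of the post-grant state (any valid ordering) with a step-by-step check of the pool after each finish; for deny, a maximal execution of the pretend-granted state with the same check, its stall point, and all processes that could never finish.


DENY. Granting would leave the state unsafe.
Key observation: the wall is type-A units: completing P3, P8, P0 brings the pool only to (4, 7), and all the rest need more.
After a pretend grant, a maximal execution: P3, P8, P0 — then nothing else fits. Step-by-step check:
  pool = (2, 3)
  run P3 (needs (0, 3), free (2, 3)); after release of (1, 1) the pool is (3, 4)
  run P8 (needs (3, 4), free (3, 4)); after release of (0, 2) the pool is (3, 6)
  run P0 (needs (3, 5), free (3, 6)); after release of (1, 1) the pool is (4, 7)
  blocked: P1 wants (5, 2), pool (4, 7) — not enough type-A units
  blocked: P7 wants (5, 7), pool (4, 7) — not enough type-A units
Had the request been granted, P1 and P7 could never finish.


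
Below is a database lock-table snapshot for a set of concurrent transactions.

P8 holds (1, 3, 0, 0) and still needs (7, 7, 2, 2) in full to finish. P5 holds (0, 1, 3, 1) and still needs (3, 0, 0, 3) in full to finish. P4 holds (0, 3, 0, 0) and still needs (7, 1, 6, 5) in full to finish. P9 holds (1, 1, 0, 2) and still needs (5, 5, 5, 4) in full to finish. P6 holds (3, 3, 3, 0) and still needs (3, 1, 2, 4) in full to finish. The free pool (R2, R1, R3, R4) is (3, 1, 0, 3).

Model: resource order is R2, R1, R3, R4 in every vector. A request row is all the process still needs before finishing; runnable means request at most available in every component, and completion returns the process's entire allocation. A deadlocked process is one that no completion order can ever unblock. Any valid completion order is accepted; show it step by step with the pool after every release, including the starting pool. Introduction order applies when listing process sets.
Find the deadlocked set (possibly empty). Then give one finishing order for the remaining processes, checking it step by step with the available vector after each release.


Nothing here is deadlocked.
Key observation: P5 fits the free pool immediately, and its release cascades until everyone finishes.
The rest can finish in the order P5, P6, P9, P4, P8. Step-by-step check:
  pool = (3, 1, 0, 3)
  P5: need (3, 0, 0, 3) fits (3, 1, 0, 3); releases (0, 1, 3, 1), pool now (3, 2, 3, 4)
  P6: need (3, 1, 2, 4) fits (3, 2, 3, 4); releases (3, 3, 3, 0), pool now (6, 5, 6, 4)
  P9: need (5, 5, 5, 4) fits (6, 5, 6, 4); releases (1, 1, 0, 2), pool now (7, 6, 6, 6)
  P4: need (7, 1, 6, 5) fits (7, 6, 6, 6); releases (0, 3, 0, 0), pool now (7, 9, 6, 6)
  P8: need (7, 7, 2, 2) fits (7, 9, 6, 6); releases (1, 3, 0, 0), pool now (8, 12, 6, 6)


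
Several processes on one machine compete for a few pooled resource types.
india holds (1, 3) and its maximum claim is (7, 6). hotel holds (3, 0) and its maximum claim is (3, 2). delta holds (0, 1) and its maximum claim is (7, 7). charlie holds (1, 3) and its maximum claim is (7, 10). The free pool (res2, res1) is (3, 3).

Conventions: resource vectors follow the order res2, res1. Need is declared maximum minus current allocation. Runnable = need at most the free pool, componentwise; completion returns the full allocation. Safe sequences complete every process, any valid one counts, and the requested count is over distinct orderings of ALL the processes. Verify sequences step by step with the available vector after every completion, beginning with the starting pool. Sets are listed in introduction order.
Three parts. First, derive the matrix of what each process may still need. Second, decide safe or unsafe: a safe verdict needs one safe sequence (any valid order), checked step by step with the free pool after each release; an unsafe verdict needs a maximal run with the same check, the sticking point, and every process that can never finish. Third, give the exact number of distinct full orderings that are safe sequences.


(1) Need matrix, components ordered res2, res1:
  india: (6, 3)
  hotel: (0, 2)
  delta: (7, 6)
  charlie: (6, 7)
(2) SAFE — a valid safe sequence is hotel, india, delta, charlie.
Key observation: reading the order forward, india is the first process whose need (6, 3) meets the free pool (6, 3) exactly on a resource it requests.
Walking it through:
  pool = (3, 3)
  hotel needs (0, 2) <= (3, 3) -> finishes; pool += (3, 0) = (6, 3)
  india needs (6, 3) <= (6, 3) -> finishes; pool += (1, 3) = (7, 6)
  delta needs (7, 6) <= (7, 6) -> finishes; pool += (0, 1) = (7, 7)
  charlie needs (6, 7) <= (7, 7) -> finishes; pool += (1, 3) = (8, 10)
(3) Exactly 1 of the possible complete orderings is a safe sequence.


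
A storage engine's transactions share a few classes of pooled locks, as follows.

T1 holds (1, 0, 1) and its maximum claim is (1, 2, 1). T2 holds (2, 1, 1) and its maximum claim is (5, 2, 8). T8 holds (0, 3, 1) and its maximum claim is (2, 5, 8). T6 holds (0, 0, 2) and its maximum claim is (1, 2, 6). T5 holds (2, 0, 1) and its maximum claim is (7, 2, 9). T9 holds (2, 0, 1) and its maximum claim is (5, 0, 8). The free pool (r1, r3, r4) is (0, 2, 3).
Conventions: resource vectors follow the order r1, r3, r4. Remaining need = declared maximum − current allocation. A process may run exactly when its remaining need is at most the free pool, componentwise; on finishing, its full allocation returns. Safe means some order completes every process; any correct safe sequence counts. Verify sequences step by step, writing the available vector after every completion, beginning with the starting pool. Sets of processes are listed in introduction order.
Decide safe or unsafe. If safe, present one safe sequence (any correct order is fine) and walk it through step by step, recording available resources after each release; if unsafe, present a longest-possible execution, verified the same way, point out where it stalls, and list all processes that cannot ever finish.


The state is UNSAFE.
Key observation: r1 is the bottleneck — with T1, T6 done the pool holds (1, 2, 6), short of every remaining need.
The run T1, T6 cannot be extended any further. Verifying each step:
  pool = (0, 2, 3)
  T1 needs (0, 2, 0) <= (0, 2, 3) -> finishes; pool += (1, 0, 1) = (1, 2, 4)
  T6 needs (1, 2, 4) <= (1, 2, 4) -> finishes; pool += (0, 0, 2) = (1, 2, 6)
  T2 still needs (3, 1, 7) but only (1, 2, 6) is free — short on r1 and r4
  T8 still needs (2, 2, 7) but only (1, 2, 6) is free — short on r1 and r4
  T5 still needs (5, 2, 8) but only (1, 2, 6) is free — short on r1 and r4
  T9 still needs (3, 0, 7) but only (1, 2, 6) is free — short on r1 and r4
Never able to finish: T2, T8, T5 and T9.


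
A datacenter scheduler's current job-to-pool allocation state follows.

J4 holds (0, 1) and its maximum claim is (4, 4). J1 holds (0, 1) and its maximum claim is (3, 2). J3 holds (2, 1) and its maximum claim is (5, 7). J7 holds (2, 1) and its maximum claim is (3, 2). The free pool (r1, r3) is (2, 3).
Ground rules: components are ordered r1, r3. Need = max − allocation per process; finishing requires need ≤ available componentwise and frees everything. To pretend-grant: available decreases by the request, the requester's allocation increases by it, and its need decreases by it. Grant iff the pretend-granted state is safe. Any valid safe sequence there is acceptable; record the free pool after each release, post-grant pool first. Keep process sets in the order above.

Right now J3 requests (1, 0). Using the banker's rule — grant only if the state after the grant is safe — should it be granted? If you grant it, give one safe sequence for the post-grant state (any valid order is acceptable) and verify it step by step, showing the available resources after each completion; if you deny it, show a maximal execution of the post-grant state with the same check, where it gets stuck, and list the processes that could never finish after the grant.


DENY: after the grant no complete ordering would exist.
Key observation: after J7, J1 the pool peaks at (3, 5), and each blocked process is short somewhere: J4 on r1; J3 on r3.
On the post-grant state, J7, J1 is a maximal run — nothing extends it. Walking it through:
  pool = (1, 3)
  J7 needs (1, 1) <= (1, 3) -> finishes; pool += (2, 1) = (3, 4)
  J1 needs (3, 1) <= (3, 4) -> finishes; pool += (0, 1) = (3, 5)
  J4 still needs (4, 3) but only (3, 5) is free — short on r1
  J3 still needs (2, 6) but only (3, 5) is free — short on r3
Post-grant, the permanently blocked set is J4 and J3.


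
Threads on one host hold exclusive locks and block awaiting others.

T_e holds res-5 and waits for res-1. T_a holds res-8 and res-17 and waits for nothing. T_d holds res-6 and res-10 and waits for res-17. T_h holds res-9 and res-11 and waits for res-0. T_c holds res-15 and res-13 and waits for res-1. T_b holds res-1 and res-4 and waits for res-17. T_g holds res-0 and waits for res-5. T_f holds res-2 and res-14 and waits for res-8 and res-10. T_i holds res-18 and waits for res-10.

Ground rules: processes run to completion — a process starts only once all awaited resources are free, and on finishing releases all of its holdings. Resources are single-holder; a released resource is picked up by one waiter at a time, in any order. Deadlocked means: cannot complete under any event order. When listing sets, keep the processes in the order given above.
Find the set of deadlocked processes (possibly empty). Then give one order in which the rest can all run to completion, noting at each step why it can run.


No process is deadlocked.
Key observation: although several processes wait, no cycle exists — each chain bottoms out at a free runner.
A valid finishing order for the others: T_a, T_d, T_b, T_c, T_f, T_e, T_i, T_g, T_h.
Walking it through:
  T_a: no waits; runs immediately, freeing res-8 and res-17
  T_d waits on res-17 — all released -> runs and releases res-6 and res-10
  T_b waits on res-17 — all released -> runs and releases res-1 and res-4
  T_c waits on res-1 — all released -> runs and releases res-15 and res-13
  T_f waits on res-8 and res-10 — all released -> runs and releases res-2 and res-14
  T_e waits on res-1 — all released -> runs and releases res-5
  T_i waits on res-10 — all released -> runs and releases res-18
  T_g waits on res-5 — all released -> runs and releases res-0
  T_h waits on res-0 — all released -> runs and releases res-9 and res-11


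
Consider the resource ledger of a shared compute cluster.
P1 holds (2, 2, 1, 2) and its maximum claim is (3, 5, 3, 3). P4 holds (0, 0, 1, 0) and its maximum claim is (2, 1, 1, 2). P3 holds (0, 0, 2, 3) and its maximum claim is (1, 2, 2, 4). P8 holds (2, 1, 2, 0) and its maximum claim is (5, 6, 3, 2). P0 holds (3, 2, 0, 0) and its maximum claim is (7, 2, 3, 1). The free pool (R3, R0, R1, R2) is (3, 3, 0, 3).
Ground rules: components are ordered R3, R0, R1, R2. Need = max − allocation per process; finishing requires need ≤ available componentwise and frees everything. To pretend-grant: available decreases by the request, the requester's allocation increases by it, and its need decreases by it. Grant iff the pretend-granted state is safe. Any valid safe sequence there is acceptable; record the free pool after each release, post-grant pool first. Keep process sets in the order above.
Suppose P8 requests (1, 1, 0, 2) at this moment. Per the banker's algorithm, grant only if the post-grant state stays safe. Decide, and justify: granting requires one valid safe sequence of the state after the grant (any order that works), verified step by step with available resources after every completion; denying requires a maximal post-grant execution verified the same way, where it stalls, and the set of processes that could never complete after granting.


DENY. Granting would leave the state unsafe.
Key observation: after P3, P4 the pool peaks at (2, 2, 3, 4), and each blocked process is short somewhere: P1 on R0; P8 on R0; P0 on R3.
Pretend the grant happened; the run P3, P4 goes as far as possible. Step-by-step check:
  pool = (2, 2, 0, 1)
  P3 needs (1, 2, 0, 1) <= (2, 2, 0, 1) -> finishes; pool += (0, 0, 2, 3) = (2, 2, 2, 4)
  P4 needs (2, 1, 0, 2) <= (2, 2, 2, 4) -> finishes; pool += (0, 0, 1, 0) = (2, 2, 3, 4)
  P1 cannot run: need (1, 3, 2, 1) vs free (2, 2, 3, 4) (insufficient R0)
  P8 cannot run: need (2, 4, 1, 0) vs free (2, 2, 3, 4) (insufficient R0)
  P0 cannot run: need (4, 0, 3, 1) vs free (2, 2, 3, 4) (insufficient R3)
Processes that could never finish after the grant: P1, P8 and P0.


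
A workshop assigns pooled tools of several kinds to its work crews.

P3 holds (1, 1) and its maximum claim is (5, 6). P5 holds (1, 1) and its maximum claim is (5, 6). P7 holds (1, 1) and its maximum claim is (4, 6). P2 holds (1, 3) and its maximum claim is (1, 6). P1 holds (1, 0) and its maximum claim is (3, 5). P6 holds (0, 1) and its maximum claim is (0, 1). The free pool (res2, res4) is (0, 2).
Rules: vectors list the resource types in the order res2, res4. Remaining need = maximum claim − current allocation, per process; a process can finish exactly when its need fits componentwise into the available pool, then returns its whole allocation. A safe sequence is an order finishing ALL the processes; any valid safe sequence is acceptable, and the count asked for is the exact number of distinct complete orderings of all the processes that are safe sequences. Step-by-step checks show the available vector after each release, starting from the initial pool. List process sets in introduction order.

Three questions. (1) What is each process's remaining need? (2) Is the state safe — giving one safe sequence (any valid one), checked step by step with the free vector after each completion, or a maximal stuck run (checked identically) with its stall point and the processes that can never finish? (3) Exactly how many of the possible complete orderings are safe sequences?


(1) Outstanding need per process (order res2, res4):
  P3: (4, 5)
  P5: (4, 5)
  P7: (3, 5)
  P2: (0, 3)
  P1: (2, 5)
  P6: (0, 0)
(2) UNSAFE.
Key observation: res2 is the bottleneck — with P6, P2 done the pool holds (1, 6), short of every remaining need.
Going as far as possible: P6, P2; after that, nothing fits. Check, step by step:
  pool = (0, 2)
  run P6 (needs (0, 0), free (0, 2)); after release of (0, 1) the pool is (0, 3)
  run P2 (needs (0, 3), free (0, 3)); after release of (1, 3) the pool is (1, 6)
  P3 still needs (4, 5) but only (1, 6) is free — short on res2
  P5 still needs (4, 5) but only (1, 6) is free — short on res2
  P7 still needs (3, 5) but only (1, 6) is free — short on res2
  P1 still needs (2, 5) but only (1, 6) is free — short on res2
Processes that can never finish: P3, P5, P7 and P1.
(3) The exact count: 0 of the possible complete orderings are safe sequences.


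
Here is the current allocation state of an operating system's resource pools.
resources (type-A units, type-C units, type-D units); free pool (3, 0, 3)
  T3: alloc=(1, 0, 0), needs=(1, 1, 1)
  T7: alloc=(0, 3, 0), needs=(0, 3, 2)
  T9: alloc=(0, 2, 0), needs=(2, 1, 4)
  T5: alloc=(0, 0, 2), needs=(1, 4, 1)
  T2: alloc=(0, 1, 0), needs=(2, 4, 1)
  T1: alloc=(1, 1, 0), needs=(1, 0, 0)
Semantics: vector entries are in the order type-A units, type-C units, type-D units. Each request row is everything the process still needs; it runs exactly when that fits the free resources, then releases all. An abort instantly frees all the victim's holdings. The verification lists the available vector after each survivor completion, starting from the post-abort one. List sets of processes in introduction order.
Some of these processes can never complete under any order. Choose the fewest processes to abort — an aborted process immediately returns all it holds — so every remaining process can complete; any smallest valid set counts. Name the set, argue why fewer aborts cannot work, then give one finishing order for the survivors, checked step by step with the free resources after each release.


The answer: abort T9.
Key observation: the deadlocked T7 becomes finishable only because T9 released (0, 2, 0); it completes at step 2 below.
Minimality: the empty abort set fails — the state is deadlocked as it stands.
One survivor order: T1, T7, T2, T5, T3. Check, step by step (post-abort pool first):
  pool = (3, 2, 3)
  run T1 (needs (1, 0, 0), free (3, 2, 3)); after release of (1, 1, 0) the pool is (4, 3, 3)
  run T7 (needs (0, 3, 2), free (4, 3, 3)); after release of (0, 3, 0) the pool is (4, 6, 3)
  run T2 (needs (2, 4, 1), free (4, 6, 3)); after release of (0, 1, 0) the pool is (4, 7, 3)
  run T5 (needs (1, 4, 1), free (4, 7, 3)); after release of (0, 0, 2) the pool is (4, 7, 5)
  run T3 (needs (1, 1, 1), free (4, 7, 5)); after release of (1, 0, 0) the pool is (5, 7, 5)


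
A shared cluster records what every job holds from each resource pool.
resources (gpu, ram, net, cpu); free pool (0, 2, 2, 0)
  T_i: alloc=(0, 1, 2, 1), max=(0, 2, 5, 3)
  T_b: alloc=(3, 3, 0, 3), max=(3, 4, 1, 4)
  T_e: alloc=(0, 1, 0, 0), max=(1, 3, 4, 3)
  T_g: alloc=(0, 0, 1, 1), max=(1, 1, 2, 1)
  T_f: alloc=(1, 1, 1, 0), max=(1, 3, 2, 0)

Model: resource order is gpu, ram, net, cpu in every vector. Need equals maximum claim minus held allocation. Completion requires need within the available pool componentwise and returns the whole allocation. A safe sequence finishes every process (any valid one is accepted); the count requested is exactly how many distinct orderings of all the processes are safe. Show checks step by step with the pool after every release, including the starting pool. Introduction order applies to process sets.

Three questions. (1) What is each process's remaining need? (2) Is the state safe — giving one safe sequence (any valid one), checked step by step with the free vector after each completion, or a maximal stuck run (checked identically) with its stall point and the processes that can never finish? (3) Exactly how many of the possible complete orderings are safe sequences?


(1) Remaining need (order gpu, ram, net, cpu):
  T_i: (0, 1, 3, 2)
  T_b: (0, 1, 1, 1)
  T_e: (1, 2, 4, 3)
  T_g: (1, 1, 1, 0)
  T_f: (0, 2, 1, 0)
(2) SAFE, for example via the order T_f, T_g, T_b, T_i, T_e.
Key observation: the first exact fit in this order is T_f — it needs (0, 2, 1, 0) with (0, 2, 2, 0) free, meeting a requested resource to the last unit.
Check, step by step:
  pool = (0, 2, 2, 0)
  T_f needs (0, 2, 1, 0) <= (0, 2, 2, 0) -> finishes; pool += (1, 1, 1, 0) = (1, 3, 3, 0)
  T_g needs (1, 1, 1, 0) <= (1, 3, 3, 0) -> finishes; pool += (0, 0, 1, 1) = (1, 3, 4, 1)
  T_b needs (0, 1, 1, 1) <= (1, 3, 4, 1) -> finishes; pool += (3, 3, 0, 3) = (4, 6, 4, 4)
  T_i needs (0, 1, 3, 2) <= (4, 6, 4, 4) -> finishes; pool += (0, 1, 2, 1) = (4, 7, 6, 5)
  T_e needs (1, 2, 4, 3) <= (4, 7, 6, 5) -> finishes; pool += (0, 1, 0, 0) = (4, 8, 6, 5)
(3) The exact count: 2 of the possible complete orderings are safe sequences.


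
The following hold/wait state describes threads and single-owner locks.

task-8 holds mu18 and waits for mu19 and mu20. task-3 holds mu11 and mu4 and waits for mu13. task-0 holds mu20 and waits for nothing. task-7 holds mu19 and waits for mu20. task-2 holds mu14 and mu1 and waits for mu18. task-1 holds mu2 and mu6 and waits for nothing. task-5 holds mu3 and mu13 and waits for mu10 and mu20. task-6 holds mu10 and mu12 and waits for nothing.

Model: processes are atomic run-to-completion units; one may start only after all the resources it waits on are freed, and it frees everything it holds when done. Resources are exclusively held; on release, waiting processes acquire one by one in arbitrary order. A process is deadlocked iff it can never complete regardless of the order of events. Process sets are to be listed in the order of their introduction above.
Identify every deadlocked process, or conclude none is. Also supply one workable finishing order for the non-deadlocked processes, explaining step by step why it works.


The deadlocked set is empty.
Key observation: the wait graph is acyclic; completion cascades from the unblocked processes through everyone else.
The rest can finish in the order task-1, task-0, task-6, task-7, task-5, task-8, task-2, task-3.
Verifying each step:
  run task-1 (it waits on nothing); releases mu2 and mu6
  run task-0 (it waits on nothing); releases mu20
  run task-6 (it waits on nothing); releases mu10 and mu12
  task-7: everything it awaited (mu20) is free; runs, freeing mu19
  task-5: everything it awaited (mu10 and mu20) is free; runs, freeing mu3 and mu13
  task-8: everything it awaited (mu19 and mu20) is free; runs, freeing mu18
  task-2: everything it awaited (mu18) is free; runs, freeing mu14 and mu1
  task-3: everything it awaited (mu13) is free; runs, freeing mu11 and mu4
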